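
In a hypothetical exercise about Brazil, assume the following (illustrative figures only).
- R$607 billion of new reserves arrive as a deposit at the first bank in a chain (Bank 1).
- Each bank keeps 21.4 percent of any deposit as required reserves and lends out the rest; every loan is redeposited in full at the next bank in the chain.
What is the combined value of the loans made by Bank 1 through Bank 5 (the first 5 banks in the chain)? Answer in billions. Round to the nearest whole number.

Bank i lends (1 − rr)^i of the original deposit: Bank 1 lends 607·0.7860 = 477.1020, Bank 2 lends 607·0.7860² ≈ 375.0022, and so on.
Summing a geometric series: total = 607·[0.7860·(1 − 0.7860^5) / (1 − 0.7860)] ≈ 1560.6271 billion.

R$1561 billion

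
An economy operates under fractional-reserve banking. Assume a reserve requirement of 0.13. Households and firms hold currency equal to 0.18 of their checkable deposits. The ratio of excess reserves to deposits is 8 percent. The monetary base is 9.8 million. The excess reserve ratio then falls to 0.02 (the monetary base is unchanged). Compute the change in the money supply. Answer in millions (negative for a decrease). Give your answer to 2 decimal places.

Initially m₁ = (1 + 0.18) / (0.13 + 0.08 + 0.18) ≈ 3.0256, so M₁ = 3.0256 × 9.8 ≈ 29.6509 million.
After the change m₂ = (1 + 0.18) / (0.13 + 0.02 + 0.18) ≈ 3.5758, so M₂ = 3.5758 × 9.8 ≈ 35.0428 million.
ΔM = M₂ − M₁ = 35.0428 − 29.6509 = 5.3919 million.

5.39 million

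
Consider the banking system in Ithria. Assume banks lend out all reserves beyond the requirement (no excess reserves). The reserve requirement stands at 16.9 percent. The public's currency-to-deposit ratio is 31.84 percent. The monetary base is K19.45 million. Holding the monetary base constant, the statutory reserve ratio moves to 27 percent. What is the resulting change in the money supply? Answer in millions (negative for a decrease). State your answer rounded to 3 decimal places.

-9.031 million

Initially m₁ = (1 + 0.3184) / (0.169 + 0.3184) ≈ 2.704965, so M₁ = 2.704965 × 19.45 ≈ 52.6116 million.
After the change m₂ = (1 + 0.3184) / (0.27 + 0.3184) ≈ 2.240653, so M₂ = 2.240653 × 19.45 ≈ 43.5807 million.
ΔM = M₂ − M₁ = 43.5807 − 52.6116 = -9.0309 million.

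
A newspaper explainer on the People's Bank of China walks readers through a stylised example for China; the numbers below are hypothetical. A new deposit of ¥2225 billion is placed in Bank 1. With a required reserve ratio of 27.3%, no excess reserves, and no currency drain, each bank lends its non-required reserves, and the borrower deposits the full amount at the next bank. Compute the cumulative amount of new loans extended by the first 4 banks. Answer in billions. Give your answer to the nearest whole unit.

¥4270 billion

Bank i lends (1 − rr)^i of the original deposit: Bank 1 lends 2225·0.7270 = 1617.5750, Bank 2 lends 2225·0.7270² ≈ 1175.9770, and so on.
Summing a geometric series: total = 2225·[0.7270·(1 − 0.7270^4) / (1 − 0.7270)] ≈ 4270.0253 billion.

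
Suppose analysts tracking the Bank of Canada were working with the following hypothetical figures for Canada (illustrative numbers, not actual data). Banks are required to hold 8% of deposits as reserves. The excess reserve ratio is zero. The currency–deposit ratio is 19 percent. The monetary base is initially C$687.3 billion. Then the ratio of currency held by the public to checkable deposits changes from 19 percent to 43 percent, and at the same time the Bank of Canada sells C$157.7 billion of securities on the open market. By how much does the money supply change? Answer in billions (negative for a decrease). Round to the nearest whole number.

-1544 billion

Before: m₁ = (1 + 0.19) / (0.08 + 0.19) ≈ 4.4074, MB₁ = 687.3, so M₁ = 4.4074 × 687.3 ≈ 3029.206 billion.
After: m₂ = (1 + 0.43) / (0.08 + 0.43) ≈ 2.8039, MB₂ = 687.3 − 157.7 = 529.6, so M₂ = 2.8039 × 529.6 ≈ 1484.9454 billion.
ΔM = M₂ − M₁ = 1484.9454 − 3029.206 = -1544.2606 billion.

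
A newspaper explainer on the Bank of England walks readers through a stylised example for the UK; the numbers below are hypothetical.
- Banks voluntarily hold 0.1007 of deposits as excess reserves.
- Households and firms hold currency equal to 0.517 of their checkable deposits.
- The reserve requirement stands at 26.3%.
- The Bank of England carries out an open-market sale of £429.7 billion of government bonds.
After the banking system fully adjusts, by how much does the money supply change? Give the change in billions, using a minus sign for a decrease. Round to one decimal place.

The money multiplier is m = (1 + c) / (rr + e + c) = (1 + 0.517) / (0.263 + 0.1007 + 0.517) ≈ 1.72249.
The sale removes 429.7 billion of base, so ΔM = m × ΔMB = 1.72249 × (−429.7) ≈ -740.154 billion.

-740.2 billion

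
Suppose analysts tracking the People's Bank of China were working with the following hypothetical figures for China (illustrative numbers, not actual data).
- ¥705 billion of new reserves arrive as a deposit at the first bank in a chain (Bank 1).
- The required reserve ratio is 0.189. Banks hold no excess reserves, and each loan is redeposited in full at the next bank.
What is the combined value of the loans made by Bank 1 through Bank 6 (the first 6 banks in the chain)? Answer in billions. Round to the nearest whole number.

Bank i lends (1 − rr)^i of the original deposit: Bank 1 lends 705·0.8110 = 571.7550, Bank 2 lends 705·0.8110² ≈ 463.6933, and so on.
Summing a geometric series: total = 705·[0.8110·(1 − 0.8110^6) / (1 − 0.8110)] ≈ 2164.4161 billion.

¥2164 billion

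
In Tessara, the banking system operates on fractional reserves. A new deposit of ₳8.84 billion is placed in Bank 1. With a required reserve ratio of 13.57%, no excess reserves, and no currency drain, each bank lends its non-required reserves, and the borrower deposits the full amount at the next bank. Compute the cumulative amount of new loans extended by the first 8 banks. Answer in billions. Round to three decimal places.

Bank i lends (1 − rr)^i of the original deposit: Bank 1 lends 8.84·0.8643 ≈ 7.6404, Bank 2 lends 8.84·0.8643² ≈ 6.6036, and so on.
Summing a geometric series: total = 8.84·[0.8643·(1 − 0.8643^8) / (1 − 0.8643)] ≈ 38.7708 billion.

₳38.771 billion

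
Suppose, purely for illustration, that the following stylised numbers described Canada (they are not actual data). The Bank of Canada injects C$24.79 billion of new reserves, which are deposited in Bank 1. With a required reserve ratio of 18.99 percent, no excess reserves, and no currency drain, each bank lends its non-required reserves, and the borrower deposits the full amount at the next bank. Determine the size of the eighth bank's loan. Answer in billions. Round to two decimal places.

Each bank lends a fraction (1 − rr) = 0.8101 of the deposit it receives, so Bank 8 receives 24.79·0.8101^7 and lends 24.79·0.8101^8 ≈ 4.5982 billion.

C$4.60 billion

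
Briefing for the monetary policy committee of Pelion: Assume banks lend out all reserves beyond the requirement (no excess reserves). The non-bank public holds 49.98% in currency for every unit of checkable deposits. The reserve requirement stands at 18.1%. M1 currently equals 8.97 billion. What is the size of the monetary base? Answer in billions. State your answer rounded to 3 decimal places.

4.072 billion

The money multiplier is m = (1 + c) / (rr + c) = (1 + 0.4998) / (0.181 + 0.4998) ≈ 2.20300.
MB = M / m = 8.97 / 2.20300 ≈ 4.0717 billion.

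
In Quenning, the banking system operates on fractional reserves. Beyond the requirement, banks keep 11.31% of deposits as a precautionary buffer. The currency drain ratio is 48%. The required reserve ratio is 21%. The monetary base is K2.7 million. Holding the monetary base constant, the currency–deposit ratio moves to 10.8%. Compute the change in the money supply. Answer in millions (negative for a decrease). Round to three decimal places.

K1.964 million

Initially m₁ = (1 + 0.48) / (0.21 + 0.1131 + 0.48) ≈ 1.84286, so M₁ = 1.84286 × 2.7 ≈ 4.9757 million.
After the change m₂ = (1 + 0.108) / (0.21 + 0.1131 + 0.108) ≈ 2.57017, so M₂ = 2.57017 × 2.7 ≈ 6.9395 million.
ΔM = M₂ − M₁ = 6.9395 − 4.9757 = 1.9638 million.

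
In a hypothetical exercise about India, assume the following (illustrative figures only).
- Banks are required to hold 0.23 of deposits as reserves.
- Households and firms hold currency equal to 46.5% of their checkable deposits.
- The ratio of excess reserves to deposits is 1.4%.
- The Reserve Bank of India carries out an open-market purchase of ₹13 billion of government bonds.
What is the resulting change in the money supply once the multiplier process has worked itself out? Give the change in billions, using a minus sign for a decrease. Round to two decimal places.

The money multiplier is m = (1 + c) / (rr + e + c) = (1 + 0.465) / (0.23 + 0.014 + 0.465) ≈ 2.06629.
The purchase adds 13 billion of base, so ΔM = m × ΔMB = 2.06629 × (+13) ≈ 26.8618 billion.

₹26.86 billion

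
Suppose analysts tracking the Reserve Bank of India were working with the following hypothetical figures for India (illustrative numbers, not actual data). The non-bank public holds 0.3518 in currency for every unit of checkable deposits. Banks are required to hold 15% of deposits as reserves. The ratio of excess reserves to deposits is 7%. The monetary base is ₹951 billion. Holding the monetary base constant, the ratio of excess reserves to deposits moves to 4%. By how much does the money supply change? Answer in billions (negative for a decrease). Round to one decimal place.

₹124.5 billion

Initially m₁ = (1 + 0.3518) / (0.15 + 0.07 + 0.3518) ≈ 2.36411, so M₁ = 2.36411 × 951 ≈ 2248.2686 billion.
After the change m₂ = (1 + 0.3518) / (0.15 + 0.04 + 0.3518) ≈ 2.49502, so M₂ = 2.49502 × 951 ≈ 2372.764 billion.
ΔM = M₂ − M₁ = 2372.764 − 2248.2686 = 124.4954 billion.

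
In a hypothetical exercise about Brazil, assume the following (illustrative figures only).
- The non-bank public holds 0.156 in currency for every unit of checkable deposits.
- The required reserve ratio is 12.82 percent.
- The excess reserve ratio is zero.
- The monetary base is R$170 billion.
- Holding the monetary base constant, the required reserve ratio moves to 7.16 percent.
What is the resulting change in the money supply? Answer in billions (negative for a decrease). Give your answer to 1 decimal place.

R$172.0 billion

Initially m₁ = (1 + 0.156) / (0.1282 + 0.156) ≈ 4.06756, so M₁ = 4.06756 × 170 = 691.4852 billion.
After the change m₂ = (1 + 0.156) / (0.0716 + 0.156) ≈ 5.07909, so M₂ = 5.07909 × 170 = 863.4453 billion.
ΔM = M₂ − M₁ = 863.4453 − 691.4852 = 171.9601 billion.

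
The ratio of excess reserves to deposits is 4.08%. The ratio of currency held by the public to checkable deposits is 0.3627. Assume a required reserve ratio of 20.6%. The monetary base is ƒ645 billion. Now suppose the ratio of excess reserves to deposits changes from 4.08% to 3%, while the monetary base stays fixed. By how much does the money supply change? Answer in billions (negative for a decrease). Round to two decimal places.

Initially m₁ = (1 + 0.3627) / (0.206 + 0.0408 + 0.3627) ≈ 2.235767, so M₁ = 2.235767 × 645 ≈ 1442.0697 billion.
After the change m₂ = (1 + 0.3627) / (0.206 + 0.03 + 0.3627) ≈ 2.276098, so M₂ = 2.276098 × 645 ≈ 1468.0832 billion.
ΔM = M₂ − M₁ = 1468.0832 − 1442.0697 = 26.0135 billion.

ƒ26.01 billion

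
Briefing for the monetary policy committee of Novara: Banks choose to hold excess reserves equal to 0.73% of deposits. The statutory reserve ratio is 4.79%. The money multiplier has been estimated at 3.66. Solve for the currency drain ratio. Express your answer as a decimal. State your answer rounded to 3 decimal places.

Using m = 3.66. From m = (1 + c)/(c + rr + e), rearranging gives 1 + c = m·(c + rr + e), so c·(1 − m) = m·(rr + e) − 1.
Hence c = [m·(rr + e) − 1]/(1 − m) = [3.66 × (0.0479 + 0.0073) − 1] / (1 − 3.66) ≈ 0.299988.

0.300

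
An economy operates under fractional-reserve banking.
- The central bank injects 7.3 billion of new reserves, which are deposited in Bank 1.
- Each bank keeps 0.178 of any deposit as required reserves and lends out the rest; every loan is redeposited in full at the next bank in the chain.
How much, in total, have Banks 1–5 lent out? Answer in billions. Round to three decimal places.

21.060 billion

Bank i lends (1 − rr)^i of the original deposit: Bank 1 lends 7.3·0.8220 = 6.0006, Bank 2 lends 7.3·0.8220² ≈ 4.9325, and so on.
Summing a geometric series: total = 7.3·[0.8220·(1 − 0.8220^5) / (1 − 0.8220)] ≈ 21.0600 billion.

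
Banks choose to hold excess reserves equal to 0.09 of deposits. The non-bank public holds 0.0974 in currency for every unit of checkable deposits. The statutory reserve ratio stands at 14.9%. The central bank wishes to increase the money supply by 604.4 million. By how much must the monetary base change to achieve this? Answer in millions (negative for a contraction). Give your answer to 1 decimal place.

185.3 million

The money multiplier is m = (1 + c) / (rr + e + c) = (1 + 0.0974) / (0.149 + 0.09 + 0.0974) ≈ 3.26219.
ΔMB = ΔM / m = (+604.4) / 3.26219 ≈ 185.2743 million.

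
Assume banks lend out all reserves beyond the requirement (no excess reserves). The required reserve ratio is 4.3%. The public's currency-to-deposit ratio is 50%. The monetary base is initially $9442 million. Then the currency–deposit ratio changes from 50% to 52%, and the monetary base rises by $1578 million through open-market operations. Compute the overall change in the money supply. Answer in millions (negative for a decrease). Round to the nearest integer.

$3669 million

Before: m₁ = (1 + 0.5) / (0.043 + 0.5) ≈ 2.762431, MB₁ = 9442, so M₁ = 2.762431 × 9442 ≈ 26082.8735 million.
After: m₂ = (1 + 0.52) / (0.043 + 0.52) ≈ 2.699822, MB₂ = 9442 + 1578 = 11020, so M₂ = 2.699822 × 11020 ≈ 29752.0384 million.
ΔM = M₂ − M₁ = 29752.0384 − 26082.8735 = 3669.1649 million.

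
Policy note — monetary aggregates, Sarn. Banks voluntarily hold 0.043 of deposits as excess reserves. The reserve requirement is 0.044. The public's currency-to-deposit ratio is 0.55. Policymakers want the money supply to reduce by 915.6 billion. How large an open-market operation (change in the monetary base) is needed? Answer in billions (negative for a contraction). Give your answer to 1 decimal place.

The money multiplier is m = (1 + c) / (rr + e + c) = (1 + 0.55) / (0.044 + 0.043 + 0.55) ≈ 2.43328.
ΔMB = ΔM / m = (−915.6) / 2.43328 ≈ -376.2822 billion.

-376.3 billion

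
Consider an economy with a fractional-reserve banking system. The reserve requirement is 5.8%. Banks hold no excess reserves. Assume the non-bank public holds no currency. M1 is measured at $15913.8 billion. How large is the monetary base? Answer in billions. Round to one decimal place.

With no currency drain and no excess reserves, the money multiplier is m = 1/rr = 1/0.058 ≈ 17.2413793.
The monetary base is MB = M / m = 15913.8 / 17.2413793 ≈ 923.0004 billion.

$923.0 billion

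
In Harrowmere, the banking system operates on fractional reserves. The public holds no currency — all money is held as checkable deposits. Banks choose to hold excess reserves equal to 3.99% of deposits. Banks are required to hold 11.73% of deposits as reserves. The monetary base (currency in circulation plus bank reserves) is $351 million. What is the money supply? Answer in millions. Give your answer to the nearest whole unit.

$2233 million

The money multiplier is m = 1 / (rr + e) = 1 / (0.1173 + 0.0399) ≈ 6.3613.
So M = m × MB = 6.3613 × 351 = 2232.8163 million.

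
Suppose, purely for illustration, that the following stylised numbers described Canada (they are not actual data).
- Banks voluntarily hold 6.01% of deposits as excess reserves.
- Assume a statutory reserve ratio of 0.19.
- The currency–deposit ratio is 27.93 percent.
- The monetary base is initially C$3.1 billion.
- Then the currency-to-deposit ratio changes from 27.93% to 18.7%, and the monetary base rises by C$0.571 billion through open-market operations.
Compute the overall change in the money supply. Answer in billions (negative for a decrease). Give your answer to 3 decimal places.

C$2.478 billion

Before: m₁ = (1 + 0.2793) / (0.19 + 0.0601 + 0.2793) ≈ 2.41651, MB₁ = 3.1, so M₁ = 2.41651 × 3.1 ≈ 7.4912 billion.
After: m₂ = (1 + 0.187) / (0.19 + 0.0601 + 0.187) ≈ 2.71563, MB₂ = 3.1 + 0.571 = 3.671, so M₂ = 2.71563 × 3.671 ≈ 9.9691 billion.
ΔM = M₂ − M₁ = 9.9691 − 7.4912 = 2.4779 billion.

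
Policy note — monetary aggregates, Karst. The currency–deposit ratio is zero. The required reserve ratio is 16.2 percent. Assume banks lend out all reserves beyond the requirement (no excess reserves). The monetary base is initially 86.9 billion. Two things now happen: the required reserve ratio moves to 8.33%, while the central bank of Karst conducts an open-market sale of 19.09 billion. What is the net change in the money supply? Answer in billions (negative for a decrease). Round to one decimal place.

277.6 billion

Before: m₁ = 1 / (0.162) ≈ 6.1728, MB₁ = 86.9, so M₁ = 6.1728 × 86.9 ≈ 536.4163 billion.
After: m₂ = 1 / (0.0833) ≈ 12.0048, MB₂ = 86.9 − 19.09 = 67.81, so M₂ = 12.0048 × 67.81 ≈ 814.0455 billion.
ΔM = M₂ − M₁ = 814.0455 − 536.4163 = 277.6292 billion.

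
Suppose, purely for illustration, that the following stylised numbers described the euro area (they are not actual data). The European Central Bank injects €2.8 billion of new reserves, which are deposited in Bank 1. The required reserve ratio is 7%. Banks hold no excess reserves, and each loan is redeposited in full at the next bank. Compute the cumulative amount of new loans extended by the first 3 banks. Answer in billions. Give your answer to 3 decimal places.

€7.278 billion

Bank i lends (1 − rr)^i of the original deposit: Bank 1 lends 2.8·0.9300 = 2.6040, Bank 2 lends 2.8·0.9300² ≈ 2.4217, and so on.
Summing a geometric series: total = 2.8·[0.9300·(1 − 0.9300^3) / (1 − 0.9300)] ≈ 7.2779 billion.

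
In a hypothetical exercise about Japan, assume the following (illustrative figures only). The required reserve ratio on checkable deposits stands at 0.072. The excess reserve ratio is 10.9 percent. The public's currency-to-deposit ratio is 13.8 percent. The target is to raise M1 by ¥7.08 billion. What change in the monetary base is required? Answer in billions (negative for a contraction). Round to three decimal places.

¥1.985 billion

The money multiplier is m = (1 + c) / (rr + e + c) = (1 + 0.138) / (0.072 + 0.109 + 0.138) ≈ 3.56740.
ΔMB = ΔM / m = (+7.08) / 3.56740 ≈ 1.9846 billion.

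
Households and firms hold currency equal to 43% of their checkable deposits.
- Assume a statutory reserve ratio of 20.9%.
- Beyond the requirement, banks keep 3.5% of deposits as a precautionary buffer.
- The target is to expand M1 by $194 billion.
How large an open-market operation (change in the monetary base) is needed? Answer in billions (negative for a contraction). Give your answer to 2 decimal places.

The money multiplier is m = (1 + c) / (rr + e + c) = (1 + 0.43) / (0.209 + 0.035 + 0.43) ≈ 2.121662.
ΔMB = ΔM / m = (+194) / 2.121662 ≈ 91.4378 billion.

$91.44 billion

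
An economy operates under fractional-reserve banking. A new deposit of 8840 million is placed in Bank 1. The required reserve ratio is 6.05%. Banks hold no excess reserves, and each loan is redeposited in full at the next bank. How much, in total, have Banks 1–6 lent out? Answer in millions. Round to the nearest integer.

Bank i lends (1 − rr)^i of the original deposit: Bank 1 lends 8840·0.9395 = 8305.1800, Bank 2 lends 8840·0.9395² ≈ 7802.7166, and so on.
Summing a geometric series: total = 8840·[0.9395·(1 − 0.9395^6) / (1 − 0.9395)] ≈ 42875.1836 million.

42875 million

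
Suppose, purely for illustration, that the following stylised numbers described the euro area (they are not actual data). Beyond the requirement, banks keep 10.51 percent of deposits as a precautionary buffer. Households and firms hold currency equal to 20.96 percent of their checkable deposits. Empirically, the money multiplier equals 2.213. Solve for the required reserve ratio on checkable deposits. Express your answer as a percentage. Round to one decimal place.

23.2%

Using m = 2.213. Since m = (1 + c)/(c + rr + e), the denominator satisfies c + rr + e = (1 + c)/m = (1 + 0.2096) / 2.213 ≈ 0.546588.
With c = 0.2096 and e = 0.1051, the required reserve ratio on checkable deposits is 0.546588 − 0.2096 − 0.1051 = 0.231888.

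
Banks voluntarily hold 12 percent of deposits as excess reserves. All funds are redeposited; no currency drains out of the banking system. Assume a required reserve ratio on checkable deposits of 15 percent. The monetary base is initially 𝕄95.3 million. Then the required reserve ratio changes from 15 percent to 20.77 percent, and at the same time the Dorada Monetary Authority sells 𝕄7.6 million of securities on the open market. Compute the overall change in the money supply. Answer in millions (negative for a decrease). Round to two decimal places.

-85.34 million

Before: m₁ = 1 / (0.15 + 0.12) ≈ 3.70370, MB₁ = 95.3, so M₁ = 3.70370 × 95.3 ≈ 352.9626 million.
After: m₂ = 1 / (0.2077 + 0.12) ≈ 3.05157, MB₂ = 95.3 − 7.6 = 87.7, so M₂ = 3.05157 × 87.7 ≈ 267.6227 million.
ΔM = M₂ − M₁ = 267.6227 − 352.9626 = -85.3399 million.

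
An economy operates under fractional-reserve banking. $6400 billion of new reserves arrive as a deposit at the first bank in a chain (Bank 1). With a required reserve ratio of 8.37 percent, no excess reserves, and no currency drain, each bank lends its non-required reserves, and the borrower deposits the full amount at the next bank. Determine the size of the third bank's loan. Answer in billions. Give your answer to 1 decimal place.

Each bank lends a fraction (1 − rr) = 0.9163 of the deposit it receives, so Bank 3 receives 6400·0.9163^2 and lends 6400·0.9163^3 ≈ 4923.7164 billion.

$4923.7 billion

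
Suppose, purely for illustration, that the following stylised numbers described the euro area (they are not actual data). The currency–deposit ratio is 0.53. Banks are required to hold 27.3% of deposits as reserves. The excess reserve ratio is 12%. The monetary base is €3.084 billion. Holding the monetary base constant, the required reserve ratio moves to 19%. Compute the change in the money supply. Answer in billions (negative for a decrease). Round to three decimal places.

€0.505 billion

Initially m₁ = (1 + 0.53) / (0.273 + 0.12 + 0.53) ≈ 1.65764, so M₁ = 1.65764 × 3.084 ≈ 5.1122 billion.
After the change m₂ = (1 + 0.53) / (0.19 + 0.12 + 0.53) ≈ 1.82143, so M₂ = 1.82143 × 3.084 ≈ 5.6173 billion.
ΔM = M₂ − M₁ = 5.6173 − 5.1122 = 0.5051 billion.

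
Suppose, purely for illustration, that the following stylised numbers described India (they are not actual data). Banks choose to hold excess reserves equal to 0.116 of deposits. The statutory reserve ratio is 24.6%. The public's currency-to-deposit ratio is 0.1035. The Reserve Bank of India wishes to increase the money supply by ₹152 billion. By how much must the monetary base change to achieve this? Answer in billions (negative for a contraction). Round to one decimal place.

The money multiplier is m = (1 + c) / (rr + e + c) = (1 + 0.1035) / (0.246 + 0.116 + 0.1035) ≈ 2.37057.
ΔMB = ΔM / m = (+152) / 2.37057 ≈ 64.1196 billion.

₹64.1 billion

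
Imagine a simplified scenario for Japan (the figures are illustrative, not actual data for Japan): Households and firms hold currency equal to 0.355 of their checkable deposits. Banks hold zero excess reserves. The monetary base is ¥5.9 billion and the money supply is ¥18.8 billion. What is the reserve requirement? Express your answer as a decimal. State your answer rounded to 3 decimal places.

0.070

Using m = M/MB = 18.8/5.9 ≈ 3.186441. Since m = (1 + c)/(c + rr + e), the denominator satisfies c + rr + e = (1 + c)/m = (1 + 0.355) / 3.186441 ≈ 0.425239.
With c = 0.355 and e = 0, the reserve requirement is 0.425239 − 0.355 − 0 = 0.070239.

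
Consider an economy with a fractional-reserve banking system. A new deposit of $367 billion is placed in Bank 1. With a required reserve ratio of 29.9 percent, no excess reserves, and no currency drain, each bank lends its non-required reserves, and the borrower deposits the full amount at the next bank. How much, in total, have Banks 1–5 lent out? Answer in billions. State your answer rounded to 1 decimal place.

Bank i lends (1 − rr)^i of the original deposit: Bank 1 lends 367·0.7010 = 257.2670, Bank 2 lends 367·0.7010² ≈ 180.3442, and so on.
Summing a geometric series: total = 367·[0.7010·(1 − 0.7010^5) / (1 − 0.7010)] ≈ 714.7773 billion.

$714.8 billion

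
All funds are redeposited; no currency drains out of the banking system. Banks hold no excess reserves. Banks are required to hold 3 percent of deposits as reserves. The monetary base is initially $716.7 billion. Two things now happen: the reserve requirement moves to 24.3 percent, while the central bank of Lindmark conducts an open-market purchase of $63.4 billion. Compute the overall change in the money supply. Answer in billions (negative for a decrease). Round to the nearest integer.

Before: m₁ = 1 / (0.03) ≈ 33.3333, MB₁ = 716.7, so M₁ = 33.3333 × 716.7 ≈ 23889.9761 billion.
After: m₂ = 1 / (0.243) ≈ 4.1152, MB₂ = 716.7 + 63.4 = 780.1, so M₂ = 4.1152 × 780.1 ≈ 3210.2675 billion.
ΔM = M₂ − M₁ = 3210.2675 − 23889.9761 = -20679.7086 billion.

-20680 billion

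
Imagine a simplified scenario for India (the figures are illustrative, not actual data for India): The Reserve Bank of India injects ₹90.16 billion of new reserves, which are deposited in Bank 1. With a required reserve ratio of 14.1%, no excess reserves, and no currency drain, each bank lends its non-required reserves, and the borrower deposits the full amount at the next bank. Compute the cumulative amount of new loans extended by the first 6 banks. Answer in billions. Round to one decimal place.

₹328.6 billion

Bank i lends (1 − rr)^i of the original deposit: Bank 1 lends 90.16·0.8590 ≈ 77.4474, Bank 2 lends 90.16·0.8590² ≈ 66.5274, and so on.
Summing a geometric series: total = 90.16·[0.8590·(1 − 0.8590^6) / (1 − 0.8590)] ≈ 328.6008 billion.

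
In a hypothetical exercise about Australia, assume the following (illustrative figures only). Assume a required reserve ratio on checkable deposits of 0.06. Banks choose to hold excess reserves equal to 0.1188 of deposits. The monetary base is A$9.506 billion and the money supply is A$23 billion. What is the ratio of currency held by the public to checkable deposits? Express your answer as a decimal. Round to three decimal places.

Using m = M/MB = 23/9.506 ≈ 2.419525. From m = (1 + c)/(c + rr + e), rearranging gives 1 + c = m·(c + rr + e), so c·(1 − m) = m·(rr + e) − 1.
Hence c = [m·(rr + e) − 1]/(1 − m) = [2.419525 × (0.06 + 0.1188) − 1] / (1 − 2.419525) ≈ 0.399703.

0.400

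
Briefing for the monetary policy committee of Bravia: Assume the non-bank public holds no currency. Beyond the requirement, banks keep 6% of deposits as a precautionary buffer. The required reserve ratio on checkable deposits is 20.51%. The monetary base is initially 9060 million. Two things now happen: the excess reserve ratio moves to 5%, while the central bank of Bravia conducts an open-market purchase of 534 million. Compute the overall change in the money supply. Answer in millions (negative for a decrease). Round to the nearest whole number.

3433 million

Before: m₁ = 1 / (0.2051 + 0.06) ≈ 3.77216, MB₁ = 9060, so M₁ = 3.77216 × 9060 = 34175.7696 million.
After: m₂ = 1 / (0.2051 + 0.05) ≈ 3.92003, MB₂ = 9060 + 534 = 9594, so M₂ = 3.92003 × 9594 ≈ 37608.7678 million.
ΔM = M₂ − M₁ = 37608.7678 − 34175.7696 = 3432.9982 million.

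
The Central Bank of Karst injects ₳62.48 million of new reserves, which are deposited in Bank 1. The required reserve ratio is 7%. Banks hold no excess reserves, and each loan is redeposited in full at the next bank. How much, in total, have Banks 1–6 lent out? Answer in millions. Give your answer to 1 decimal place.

Bank i lends (1 − rr)^i of the original deposit: Bank 1 lends 62.48·0.9300 = 58.1064, Bank 2 lends 62.48·0.9300² ≈ 54.0390, and so on.
Summing a geometric series: total = 62.48·[0.9300·(1 − 0.9300^6) / (1 − 0.9300)] ≈ 293.0304 million.

₳293.0 million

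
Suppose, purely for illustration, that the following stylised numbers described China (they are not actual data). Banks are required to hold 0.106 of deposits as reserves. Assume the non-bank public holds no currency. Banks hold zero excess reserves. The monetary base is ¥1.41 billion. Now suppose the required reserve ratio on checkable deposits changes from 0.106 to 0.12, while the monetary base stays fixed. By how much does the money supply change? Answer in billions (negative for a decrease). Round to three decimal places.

-1.552 billion

Initially m₁ = 1 / (0.106) ≈ 9.43396, so M₁ = 9.43396 × 1.41 ≈ 13.3019 billion.
After the change m₂ = 1 / (0.12) ≈ 8.33333, so M₂ = 8.33333 × 1.41 ≈ 11.75 billion.
ΔM = M₂ − M₁ = 11.75 − 13.3019 = -1.5519 billion.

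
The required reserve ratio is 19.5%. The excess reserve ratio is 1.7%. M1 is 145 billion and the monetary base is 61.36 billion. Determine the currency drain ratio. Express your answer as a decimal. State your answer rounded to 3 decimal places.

Using m = M/MB = 145/61.36 ≈ 2.363103. From m = (1 + c)/(c + rr + e), rearranging gives 1 + c = m·(c + rr + e), so c·(1 − m) = m·(rr + e) − 1.
Hence c = [m·(rr + e) − 1]/(1 − m) = [2.363103 × (0.195 + 0.017) − 1] / (1 − 2.363103) ≈ 0.366093.

0.366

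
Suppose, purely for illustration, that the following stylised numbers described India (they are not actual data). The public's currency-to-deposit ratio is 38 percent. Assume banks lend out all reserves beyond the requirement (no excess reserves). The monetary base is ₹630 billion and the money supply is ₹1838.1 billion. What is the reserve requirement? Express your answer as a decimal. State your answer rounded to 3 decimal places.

0.093

Using m = M/MB = 1838.1/630 ≈ 2.917619. Since m = (1 + c)/(c + rr + e), the denominator satisfies c + rr + e = (1 + c)/m = (1 + 0.38) / 2.917619 ≈ 0.472988.
With c = 0.38 and e = 0, the reserve requirement is 0.472988 − 0.38 − 0 = 0.092988.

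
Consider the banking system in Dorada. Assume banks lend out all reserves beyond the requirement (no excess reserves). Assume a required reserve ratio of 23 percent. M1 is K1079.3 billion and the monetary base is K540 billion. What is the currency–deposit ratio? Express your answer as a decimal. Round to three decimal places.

Using m = M/MB = 1079.3/540 ≈ 1.998704. From m = (1 + c)/(c + rr + e), rearranging gives 1 + c = m·(c + rr + e), so c·(1 − m) = m·(rr + e) − 1.
Hence c = [m·(rr + e) − 1]/(1 − m) = [1.998704 × (0.23 + 0) − 1] / (1 − 1.998704) ≈ 0.540999.

0.541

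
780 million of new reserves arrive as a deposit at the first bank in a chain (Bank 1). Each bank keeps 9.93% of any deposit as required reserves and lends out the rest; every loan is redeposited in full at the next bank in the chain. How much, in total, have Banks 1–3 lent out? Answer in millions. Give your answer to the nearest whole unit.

Bank i lends (1 − rr)^i of the original deposit: Bank 1 lends 780·0.9007 = 702.5460, Bank 2 lends 780·0.9007² ≈ 632.7832, and so on.
Summing a geometric series: total = 780·[0.9007·(1 − 0.9007^3) / (1 − 0.9007)] ≈ 1905.2770 million.

1905 million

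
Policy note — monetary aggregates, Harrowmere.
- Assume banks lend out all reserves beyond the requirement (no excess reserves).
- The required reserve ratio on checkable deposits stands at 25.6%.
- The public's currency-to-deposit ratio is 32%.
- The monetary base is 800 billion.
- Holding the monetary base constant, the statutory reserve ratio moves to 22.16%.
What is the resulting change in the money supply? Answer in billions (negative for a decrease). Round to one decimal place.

116.4 billion

Initially m₁ = (1 + 0.32) / (0.256 + 0.32) ≈ 2.29167, so M₁ = 2.29167 × 800 = 1833.336 billion.
After the change m₂ = (1 + 0.32) / (0.2216 + 0.32) ≈ 2.43722, so M₂ = 2.43722 × 800 = 1949.776 billion.
ΔM = M₂ − M₁ = 1949.776 − 1833.336 = 116.44 billion.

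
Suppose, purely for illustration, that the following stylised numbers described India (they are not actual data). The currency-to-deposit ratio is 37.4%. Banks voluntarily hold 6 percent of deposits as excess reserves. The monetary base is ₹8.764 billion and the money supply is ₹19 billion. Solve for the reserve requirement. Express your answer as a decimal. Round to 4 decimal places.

Using m = M/MB = 19/8.764 ≈ 2.167960. Since m = (1 + c)/(c + rr + e), the denominator satisfies c + rr + e = (1 + c)/m = (1 + 0.374) / 2.167960 ≈ 0.633776.
With c = 0.374 and e = 0.06, the reserve requirement is 0.633776 − 0.374 − 0.06 = 0.199776.

0.1998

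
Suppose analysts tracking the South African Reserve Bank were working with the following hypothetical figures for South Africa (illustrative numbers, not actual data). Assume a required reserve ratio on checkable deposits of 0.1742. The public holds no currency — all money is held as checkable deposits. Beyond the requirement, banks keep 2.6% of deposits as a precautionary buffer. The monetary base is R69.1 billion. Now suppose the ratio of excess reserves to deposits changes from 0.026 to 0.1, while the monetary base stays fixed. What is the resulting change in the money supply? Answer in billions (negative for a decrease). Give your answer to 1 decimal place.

-93.1 billion

Initially m₁ = 1 / (0.1742 + 0.026) ≈ 4.9950, so M₁ = 4.9950 × 69.1 = 345.1545 billion.
After the change m₂ = 1 / (0.1742 + 0.1) ≈ 3.6470, so M₂ = 3.6470 × 69.1 = 252.0077 billion.
ΔM = M₂ − M₁ = 252.0077 − 345.1545 = -93.1468 billion.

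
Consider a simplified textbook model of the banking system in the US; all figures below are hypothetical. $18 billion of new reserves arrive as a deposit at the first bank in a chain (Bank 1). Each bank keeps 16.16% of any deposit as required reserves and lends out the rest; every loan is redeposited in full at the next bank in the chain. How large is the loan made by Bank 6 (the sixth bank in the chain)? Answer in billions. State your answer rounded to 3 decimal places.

$6.251 billion

Each bank lends a fraction (1 − rr) = 0.8384 of the deposit it receives, so Bank 6 receives 18·0.8384^5 and lends 18·0.8384^6 ≈ 6.2514 billion.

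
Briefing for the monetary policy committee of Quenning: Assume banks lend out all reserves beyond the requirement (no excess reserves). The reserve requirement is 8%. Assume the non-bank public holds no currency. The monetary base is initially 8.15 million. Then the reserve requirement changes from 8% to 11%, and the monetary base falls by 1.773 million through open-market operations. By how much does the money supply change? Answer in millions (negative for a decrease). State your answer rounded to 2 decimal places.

Before: m₁ = 1 / (0.08) = 12.5, MB₁ = 8.15, so M₁ = 12.5 × 8.15 = 101.875 million.
After: m₂ = 1 / (0.11) ≈ 9.0909, MB₂ = 8.15 − 1.773 = 6.377, so M₂ = 9.0909 × 6.377 ≈ 57.9727 million.
ΔM = M₂ − M₁ = 57.9727 − 101.875 = -43.9023 million.

-43.90 million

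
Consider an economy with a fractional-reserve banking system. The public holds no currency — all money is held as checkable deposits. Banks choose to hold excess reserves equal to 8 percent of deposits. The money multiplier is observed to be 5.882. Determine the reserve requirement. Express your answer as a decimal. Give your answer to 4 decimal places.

Using m = 5.882. Since m = (1 + c)/(c + rr + e), the denominator satisfies c + rr + e = (1 + c)/m = (1 + 0) / 5.882 ≈ 0.170010.
With c = 0 and e = 0.08, the reserve requirement is 0.170010 − 0 − 0.08 = 0.09001.

0.0900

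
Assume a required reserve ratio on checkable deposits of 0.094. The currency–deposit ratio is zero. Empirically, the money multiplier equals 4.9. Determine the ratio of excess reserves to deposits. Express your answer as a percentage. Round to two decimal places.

Using m = 4.9. Since m = (1 + c)/(c + rr + e), the denominator satisfies c + rr + e = (1 + c)/m = (1 + 0) / 4.9 ≈ 0.204082.
With c = 0 and rr = 0.094, the ratio of excess reserves to deposits is 0.204082 − 0 − 0.094 = 0.110082.

11.01%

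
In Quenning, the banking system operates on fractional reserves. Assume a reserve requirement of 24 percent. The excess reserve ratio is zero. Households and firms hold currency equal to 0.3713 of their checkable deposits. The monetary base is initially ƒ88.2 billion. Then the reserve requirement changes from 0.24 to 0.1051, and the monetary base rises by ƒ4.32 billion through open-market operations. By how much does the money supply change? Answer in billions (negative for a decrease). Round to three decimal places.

ƒ68.461 billion

Before: m₁ = (1 + 0.3713) / (0.24 + 0.3713) ≈ 2.243252, MB₁ = 88.2, so M₁ = 2.243252 × 88.2 ≈ 197.8548 billion.
After: m₂ = (1 + 0.3713) / (0.1051 + 0.3713) ≈ 2.878463, MB₂ = 88.2 + 4.32 = 92.52, so M₂ = 2.878463 × 92.52 ≈ 266.3154 billion.
ΔM = M₂ − M₁ = 266.3154 − 197.8548 = 68.4606 billion.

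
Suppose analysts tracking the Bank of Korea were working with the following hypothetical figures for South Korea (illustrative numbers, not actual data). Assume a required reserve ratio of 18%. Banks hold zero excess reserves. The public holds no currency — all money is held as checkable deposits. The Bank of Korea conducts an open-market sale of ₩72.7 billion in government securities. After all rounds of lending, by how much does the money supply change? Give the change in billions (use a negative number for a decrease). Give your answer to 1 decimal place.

The simple money multiplier is m = 1/rr = 1/0.18 ≈ 5.5556.
An open-market sale reduces the monetary base by 72.7 billion, so ΔM = m × ΔMB = 5.5556 × (−72.7) ≈ -403.8921 billion.

-403.9 billion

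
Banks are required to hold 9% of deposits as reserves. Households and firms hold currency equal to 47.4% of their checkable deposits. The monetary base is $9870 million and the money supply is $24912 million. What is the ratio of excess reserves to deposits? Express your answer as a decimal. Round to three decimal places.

0.020

Using m = M/MB = 24912/9870 ≈ 2.524012. Since m = (1 + c)/(c + rr + e), the denominator satisfies c + rr + e = (1 + c)/m = (1 + 0.474) / 2.524012 ≈ 0.583991.
With c = 0.474 and rr = 0.09, the ratio of excess reserves to deposits is 0.583991 − 0.474 − 0.09 = 0.019991.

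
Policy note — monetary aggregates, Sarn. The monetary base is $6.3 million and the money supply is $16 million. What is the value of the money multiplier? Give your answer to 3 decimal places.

The money multiplier is m = M / MB = 16 / 6.3 ≈ 2.53968.

2.540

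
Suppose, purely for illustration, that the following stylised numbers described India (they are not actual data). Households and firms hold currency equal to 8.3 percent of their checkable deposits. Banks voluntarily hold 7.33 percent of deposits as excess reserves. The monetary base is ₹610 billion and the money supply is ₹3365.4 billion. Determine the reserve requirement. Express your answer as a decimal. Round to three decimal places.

Using m = M/MB = 3365.4/610 ≈ 5.517049. Since m = (1 + c)/(c + rr + e), the denominator satisfies c + rr + e = (1 + c)/m = (1 + 0.083) / 5.517049 ≈ 0.196301.
With c = 0.083 and e = 0.0733, the reserve requirement is 0.196301 − 0.083 − 0.0733 = 0.040001.

0.040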